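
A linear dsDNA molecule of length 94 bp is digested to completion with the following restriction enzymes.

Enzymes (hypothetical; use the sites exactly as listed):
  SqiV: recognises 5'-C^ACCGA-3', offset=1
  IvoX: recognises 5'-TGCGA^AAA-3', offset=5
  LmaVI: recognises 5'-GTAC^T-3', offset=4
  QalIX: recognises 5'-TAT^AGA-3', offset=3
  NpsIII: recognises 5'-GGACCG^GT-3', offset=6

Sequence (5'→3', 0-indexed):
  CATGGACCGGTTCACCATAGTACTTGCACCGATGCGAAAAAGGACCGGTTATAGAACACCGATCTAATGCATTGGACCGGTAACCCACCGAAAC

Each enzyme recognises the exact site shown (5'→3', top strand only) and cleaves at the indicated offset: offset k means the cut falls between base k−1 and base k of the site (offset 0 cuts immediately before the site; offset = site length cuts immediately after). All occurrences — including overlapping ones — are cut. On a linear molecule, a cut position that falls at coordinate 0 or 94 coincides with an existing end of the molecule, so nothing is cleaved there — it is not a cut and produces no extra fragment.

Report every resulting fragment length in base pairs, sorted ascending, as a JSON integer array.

[4,5,5,7,8,9,10,10,14,22]

Scan for sites:
  SqiV (CACCGA, off=1): starts [26, 56, 85] → cuts [27, 57, 86]
  IvoX (TGCGAAAA, off=5): starts [32] → cuts [37]
  LmaVI (GTACT, off=4): starts [19] → cuts [23]
  QalIX (TATAGA, off=3): starts [49] → cuts [52]
  NpsIII (GGACCGGT, off=6): starts [3, 41, 73] → cuts [9, 47, 79]

All cut coordinates (distinct, sorted): [9, 23, 27, 37, 47, 52, 57, 79, 86]

Fragments:
  [0,9): 9 bp
  [9,23): 14 bp
  [23,27): 4 bp
  [27,37): 10 bp
  [37,47): 10 bp
  [47,52): 5 bp
  [52,57): 5 bp
  [57,79): 22 bp
  [79,86): 7 bp
  [86,94): 8 bp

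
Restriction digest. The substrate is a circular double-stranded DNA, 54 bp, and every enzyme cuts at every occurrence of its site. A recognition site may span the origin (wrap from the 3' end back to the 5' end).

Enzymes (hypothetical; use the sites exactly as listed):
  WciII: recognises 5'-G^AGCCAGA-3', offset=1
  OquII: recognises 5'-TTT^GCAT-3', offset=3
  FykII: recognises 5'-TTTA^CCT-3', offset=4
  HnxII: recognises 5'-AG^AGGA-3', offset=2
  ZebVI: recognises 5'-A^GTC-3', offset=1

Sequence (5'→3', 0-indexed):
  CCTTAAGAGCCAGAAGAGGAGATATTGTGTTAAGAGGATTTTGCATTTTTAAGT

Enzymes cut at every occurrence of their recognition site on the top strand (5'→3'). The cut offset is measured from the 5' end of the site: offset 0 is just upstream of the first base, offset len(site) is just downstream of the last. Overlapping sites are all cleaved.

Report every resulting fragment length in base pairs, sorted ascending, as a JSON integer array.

[8,9,9,10,18]

Site scan:
  WciII GAGCCAGA/1: at [6] ⇒ [7]
  OquII TTTGCAT/3: at [39] ⇒ [42]
  FykII (TTTACCT, off=4): no sites
  HnxII AGAGGA/2: at [14, 32] ⇒ [16, 34]
  ZebVI AGTC/1: at [51] ⇒ [52]

Pooled cuts: [7, 16, 34, 42, 52]

Fragment lengths:
  7→16: 9 bp
  16→34: 18 bp
  34→42: 8 bp
  42→52: 10 bp
  52→7 (wrap): 54-52+7 = 9 bp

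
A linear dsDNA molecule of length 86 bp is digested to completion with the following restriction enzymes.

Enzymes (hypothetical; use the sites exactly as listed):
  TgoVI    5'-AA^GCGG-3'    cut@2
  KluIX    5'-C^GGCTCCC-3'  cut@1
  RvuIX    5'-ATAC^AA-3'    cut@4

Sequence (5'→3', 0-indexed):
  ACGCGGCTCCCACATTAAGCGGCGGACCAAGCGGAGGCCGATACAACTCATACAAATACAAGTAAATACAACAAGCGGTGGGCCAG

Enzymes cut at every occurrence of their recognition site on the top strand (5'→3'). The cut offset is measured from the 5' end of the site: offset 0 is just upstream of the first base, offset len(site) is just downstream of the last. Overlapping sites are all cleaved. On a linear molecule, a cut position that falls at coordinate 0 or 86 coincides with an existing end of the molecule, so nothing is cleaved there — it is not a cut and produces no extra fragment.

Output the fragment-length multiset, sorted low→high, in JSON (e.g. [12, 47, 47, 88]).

Scan for sites:
  TgoVI AAGCGG/2: at [16, 28, 72] ⇒ [18, 30, 74]
  KluIX CGGCTCCC/1: at [3] ⇒ [4]
  RvuIX ATACAA/4: at [40, 49, 55, 65] ⇒ [44, 53, 59, 69]

Pooled cuts: [4, 18, 30, 44, 53, 59, 69, 74]

Fragment lengths:
  [0,4): 4 bp
  [4,18): 14 bp
  [18,30): 12 bp
  [30,44): 14 bp
  [44,53): 9 bp
  [53,59): 6 bp
  [59,69): 10 bp
  [69,74): 5 bp
  [74,86): 12 bp

[4,5,6,9,10,12,12,14,14]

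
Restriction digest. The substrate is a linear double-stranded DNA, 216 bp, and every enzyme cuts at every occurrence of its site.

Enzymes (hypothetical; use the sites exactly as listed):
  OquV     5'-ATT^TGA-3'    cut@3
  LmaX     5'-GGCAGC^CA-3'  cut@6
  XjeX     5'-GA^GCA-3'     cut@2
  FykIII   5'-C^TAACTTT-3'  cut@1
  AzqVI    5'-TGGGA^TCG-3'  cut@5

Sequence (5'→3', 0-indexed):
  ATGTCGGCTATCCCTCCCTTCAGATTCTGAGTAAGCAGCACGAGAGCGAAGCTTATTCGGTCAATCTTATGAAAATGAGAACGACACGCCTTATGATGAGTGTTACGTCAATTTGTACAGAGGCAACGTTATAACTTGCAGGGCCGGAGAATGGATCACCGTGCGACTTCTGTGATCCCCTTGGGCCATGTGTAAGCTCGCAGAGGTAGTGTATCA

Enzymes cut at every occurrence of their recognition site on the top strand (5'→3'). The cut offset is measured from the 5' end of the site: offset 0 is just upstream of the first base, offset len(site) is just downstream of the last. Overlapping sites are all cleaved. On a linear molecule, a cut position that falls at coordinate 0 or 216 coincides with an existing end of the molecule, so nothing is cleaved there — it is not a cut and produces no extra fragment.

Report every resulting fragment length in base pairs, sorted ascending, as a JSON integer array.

[216]

Per-enzyme occurrences:
  OquV (ATTTGA, off=3): no sites
  LmaX (GGCAGCCA, off=6): no sites
  XjeX (GAGCA, off=2): no sites
  FykIII (CTAACTTT, off=1): no sites
  AzqVI (TGGGATCG, off=5): no sites

All cut coordinates (distinct, sorted): ∅

Fragment lengths:
  no cuts → one linear fragment of 216 bp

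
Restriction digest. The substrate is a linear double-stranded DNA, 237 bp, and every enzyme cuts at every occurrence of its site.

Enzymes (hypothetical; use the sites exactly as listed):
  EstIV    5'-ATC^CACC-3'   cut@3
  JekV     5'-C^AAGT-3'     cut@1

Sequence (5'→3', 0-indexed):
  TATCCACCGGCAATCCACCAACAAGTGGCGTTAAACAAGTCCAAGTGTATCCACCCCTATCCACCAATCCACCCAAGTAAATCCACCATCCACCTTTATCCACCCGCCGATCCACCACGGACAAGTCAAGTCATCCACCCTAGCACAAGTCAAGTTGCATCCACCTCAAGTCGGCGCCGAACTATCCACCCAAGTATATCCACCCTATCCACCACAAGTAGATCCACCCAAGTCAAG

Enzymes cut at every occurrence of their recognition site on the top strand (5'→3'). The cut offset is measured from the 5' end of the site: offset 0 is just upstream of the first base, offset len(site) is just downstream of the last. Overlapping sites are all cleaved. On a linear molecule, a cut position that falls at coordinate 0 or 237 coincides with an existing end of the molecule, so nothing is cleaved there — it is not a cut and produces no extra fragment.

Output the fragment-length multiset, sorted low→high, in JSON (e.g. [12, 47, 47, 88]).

[4,5,5,5,5,5,6,6,6,7,7,8,8,8,9,9,9,9,9,10,10,10,10,11,11,12,14,19]

Per-enzyme occurrences:
  EstIV (ATCCACC, off=3): starts [1, 12, 48, 58, 66, 80, 87, 97, 109, 132, 158, 183, 197, 206, 221] → cuts [4, 15, 51, 61, 69, 83, 90, 100, 112, 135, 161, 186, 200, 209, 224]
  JekV (CAAGT, off=1): starts [21, 35, 41, 73, 121, 126, 145, 150, 166, 190, 214, 228] → cuts [22, 36, 42, 74, 122, 127, 146, 151, 167, 191, 215, 229]

Pooled cuts: [4, 15, 22, 36, 42, 51, 61, 69, 74, 83, 90, 100, 112, 122, 127, 135, 146, 151, 161, 167, 186, 191, 200, 209, 215, 224, 229]

Fragments:
  [0,4): 4 bp
  [4,15): 11 bp
  [15,22): 7 bp
  [22,36): 14 bp
  [36,42): 6 bp
  [42,51): 9 bp
  [51,61): 10 bp
  [61,69): 8 bp
  [69,74): 5 bp
  [74,83): 9 bp
  [83,90): 7 bp
  [90,100): 10 bp
  [100,112): 12 bp
  [112,122): 10 bp
  [122,127): 5 bp
  [127,135): 8 bp
  [135,146): 11 bp
  [146,151): 5 bp
  [151,161): 10 bp
  [161,167): 6 bp
  [167,186): 19 bp
  [186,191): 5 bp
  [191,200): 9 bp
  [200,209): 9 bp
  [209,215): 6 bp
  [215,224): 9 bp
  [224,229): 5 bp
  [229,237): 8 bp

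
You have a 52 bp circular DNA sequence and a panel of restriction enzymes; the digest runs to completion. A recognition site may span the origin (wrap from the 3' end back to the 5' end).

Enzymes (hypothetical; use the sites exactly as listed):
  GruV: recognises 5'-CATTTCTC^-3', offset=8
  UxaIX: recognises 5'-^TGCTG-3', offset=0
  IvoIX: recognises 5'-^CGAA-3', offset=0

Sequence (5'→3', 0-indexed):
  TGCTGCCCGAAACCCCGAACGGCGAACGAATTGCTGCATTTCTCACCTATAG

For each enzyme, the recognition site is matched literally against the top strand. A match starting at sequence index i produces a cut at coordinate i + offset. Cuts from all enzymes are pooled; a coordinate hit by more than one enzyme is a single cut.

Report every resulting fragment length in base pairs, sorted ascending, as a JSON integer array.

[4,5,7,7,8,8,13]

Site scan:
  GruV (CATTTCTC, off=8): starts [36] → cuts [44]
  UxaIX (TGCTG, off=0): starts [0, 31] → cuts [0, 31]
  IvoIX (CGAA, off=0): starts [7, 15, 22, 26] → cuts [7, 15, 22, 26]

All cut coordinates (distinct, sorted): [0, 7, 15, 22, 26, 31, 44]

Fragments:
  0→7: 7 bp
  7→15: 8 bp
  15→22: 7 bp
  22→26: 4 bp
  26→31: 5 bp
  31→44: 13 bp
  44→0 (wrap): 52-44+0 = 8 bp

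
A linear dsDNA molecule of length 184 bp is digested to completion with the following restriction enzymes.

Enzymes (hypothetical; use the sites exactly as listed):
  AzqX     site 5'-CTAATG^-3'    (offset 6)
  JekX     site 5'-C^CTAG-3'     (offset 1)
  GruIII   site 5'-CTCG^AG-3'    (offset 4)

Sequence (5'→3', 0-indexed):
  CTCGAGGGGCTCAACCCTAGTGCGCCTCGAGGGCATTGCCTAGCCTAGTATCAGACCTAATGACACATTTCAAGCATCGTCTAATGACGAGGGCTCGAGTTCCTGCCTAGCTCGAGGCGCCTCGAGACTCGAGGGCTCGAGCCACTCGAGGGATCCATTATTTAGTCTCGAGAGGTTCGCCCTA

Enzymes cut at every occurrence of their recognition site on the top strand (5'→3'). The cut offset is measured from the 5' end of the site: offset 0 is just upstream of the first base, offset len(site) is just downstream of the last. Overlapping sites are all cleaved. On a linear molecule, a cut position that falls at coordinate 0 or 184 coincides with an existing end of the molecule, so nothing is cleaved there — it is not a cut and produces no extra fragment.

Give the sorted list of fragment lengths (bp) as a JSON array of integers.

[4,5,7,8,8,9,9,10,10,11,12,13,14,18,22,24]

Site scan:
  AzqX (CTAATG, off=6): starts [56, 80] → cuts [62, 86]
  JekX (CCTAG, off=1): starts [15, 38, 43, 105] → cuts [16, 39, 44, 106]
  GruIII (CTCGAG, off=4): starts [0, 25, 93, 110, 120, 127, 135, 144, 166] → cuts [4, 29, 97, 114, 124, 131, 139, 148, 170]

All cut coordinates (distinct, sorted): [4, 16, 29, 39, 44, 62, 86, 97, 106, 114, 124, 131, 139, 148, 170]

Fragment lengths:
  [0,4): 4 bp
  [4,16): 12 bp
  [16,29): 13 bp
  [29,39): 10 bp
  [39,44): 5 bp
  [44,62): 18 bp
  [62,86): 24 bp
  [86,97): 11 bp
  [97,106): 9 bp
  [106,114): 8 bp
  [114,124): 10 bp
  [124,131): 7 bp
  [131,139): 8 bp
  [139,148): 9 bp
  [148,170): 22 bp
  [170,184): 14 bp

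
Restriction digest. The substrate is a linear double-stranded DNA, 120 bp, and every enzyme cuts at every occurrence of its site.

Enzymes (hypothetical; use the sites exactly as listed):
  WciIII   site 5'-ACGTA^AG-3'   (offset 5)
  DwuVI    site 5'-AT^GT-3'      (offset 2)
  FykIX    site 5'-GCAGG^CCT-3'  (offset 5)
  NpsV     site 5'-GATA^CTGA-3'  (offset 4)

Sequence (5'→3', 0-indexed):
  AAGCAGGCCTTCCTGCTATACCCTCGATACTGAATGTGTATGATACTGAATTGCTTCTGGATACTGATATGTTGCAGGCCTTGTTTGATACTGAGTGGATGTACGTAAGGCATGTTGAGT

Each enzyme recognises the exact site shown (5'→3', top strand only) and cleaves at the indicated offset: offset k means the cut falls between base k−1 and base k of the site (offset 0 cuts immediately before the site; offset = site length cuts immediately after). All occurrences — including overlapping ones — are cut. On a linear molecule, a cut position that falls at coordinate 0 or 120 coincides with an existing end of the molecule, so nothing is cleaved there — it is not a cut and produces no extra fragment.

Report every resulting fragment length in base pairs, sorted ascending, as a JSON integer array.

Site scan:
  WciIII (ACGTAAG, off=5): starts [102] → cuts [107]
  DwuVI (ATGT, off=2): starts [33, 68, 98, 111] → cuts [35, 70, 100, 113]
  FykIX (GCAGGCCT, off=5): starts [2, 73] → cuts [7, 78]
  NpsV (GATACTGA, off=4): starts [25, 41, 59, 86] → cuts [29, 45, 63, 90]

All cut coordinates (distinct, sorted): [7, 29, 35, 45, 63, 70, 78, 90, 100, 107, 113]

Fragments:
  [0,7): 7 bp
  [7,29): 22 bp
  [29,35): 6 bp
  [35,45): 10 bp
  [45,63): 18 bp
  [63,70): 7 bp
  [70,78): 8 bp
  [78,90): 12 bp
  [90,100): 10 bp
  [100,107): 7 bp
  [107,113): 6 bp
  [113,120): 7 bp

[6,6,7,7,7,7,8,10,10,12,18,22]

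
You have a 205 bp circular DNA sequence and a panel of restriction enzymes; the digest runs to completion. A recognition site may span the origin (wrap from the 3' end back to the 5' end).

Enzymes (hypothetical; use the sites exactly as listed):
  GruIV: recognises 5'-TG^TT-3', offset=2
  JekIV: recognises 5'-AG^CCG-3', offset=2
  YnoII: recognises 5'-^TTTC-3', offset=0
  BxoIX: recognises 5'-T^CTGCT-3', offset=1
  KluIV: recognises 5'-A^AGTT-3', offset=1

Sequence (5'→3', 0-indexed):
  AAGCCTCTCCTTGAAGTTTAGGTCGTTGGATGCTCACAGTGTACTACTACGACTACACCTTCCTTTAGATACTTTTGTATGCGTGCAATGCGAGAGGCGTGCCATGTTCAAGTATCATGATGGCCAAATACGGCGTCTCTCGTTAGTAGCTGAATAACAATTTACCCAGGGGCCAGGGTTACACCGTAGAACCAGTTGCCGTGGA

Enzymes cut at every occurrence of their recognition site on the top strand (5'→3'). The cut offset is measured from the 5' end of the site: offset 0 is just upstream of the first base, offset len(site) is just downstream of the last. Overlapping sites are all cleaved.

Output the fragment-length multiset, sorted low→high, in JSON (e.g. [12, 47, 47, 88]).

[92,113]

Per-enzyme occurrences:
  GruIV TGTT/2: at [104] ⇒ [106]
  JekIV (AGCCG, off=2): no sites
  YnoII (TTTC, off=0): no sites
  BxoIX (TCTGCT, off=1): no sites
  KluIV AAGTT/1: at [13] ⇒ [14]

Pooled cuts: [14, 106]

Fragment lengths:
  14→106: 92 bp
  106→14 (wrap): 205-106+14 = 113 bp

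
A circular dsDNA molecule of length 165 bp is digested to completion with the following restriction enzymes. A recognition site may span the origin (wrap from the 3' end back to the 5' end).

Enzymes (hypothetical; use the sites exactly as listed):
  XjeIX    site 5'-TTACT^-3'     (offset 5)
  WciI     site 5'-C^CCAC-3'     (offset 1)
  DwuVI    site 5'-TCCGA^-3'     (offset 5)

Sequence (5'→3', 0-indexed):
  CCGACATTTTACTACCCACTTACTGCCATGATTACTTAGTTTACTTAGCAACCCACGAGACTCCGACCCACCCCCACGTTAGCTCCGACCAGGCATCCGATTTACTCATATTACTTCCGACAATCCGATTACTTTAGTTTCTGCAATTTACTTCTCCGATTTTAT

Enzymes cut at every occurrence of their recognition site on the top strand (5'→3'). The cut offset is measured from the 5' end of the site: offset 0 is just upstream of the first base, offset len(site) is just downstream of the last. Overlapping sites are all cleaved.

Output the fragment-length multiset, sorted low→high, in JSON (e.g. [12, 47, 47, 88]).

Site scan:
  XjeIX TTACT/5: at [8, 19, 31, 40, 101, 110, 128, 147] ⇒ [13, 24, 36, 45, 106, 115, 133, 152]
  WciI CCCAC/1: at [14, 51, 66, 72] ⇒ [15, 52, 67, 73]
  DwuVI TCCGA/5: at [61, 83, 95, 115, 123, 154, 164] ⇒ [4, 66, 88, 100, 120, 128, 159]

All cut coordinates (distinct, sorted): [4, 13, 15, 24, 36, 45, 52, 66, 67, 73, 88, 100, 106, 115, 120, 128, 133, 152, 159]

Fragments:
  4→13: 9 bp
  13→15: 2 bp
  15→24: 9 bp
  24→36: 12 bp
  36→45: 9 bp
  45→52: 7 bp
  52→66: 14 bp
  66→67: 1 bp
  67→73: 6 bp
  73→88: 15 bp
  88→100: 12 bp
  100→106: 6 bp
  106→115: 9 bp
  115→120: 5 bp
  120→128: 8 bp
  128→133: 5 bp
  133→152: 19 bp
  152→159: 7 bp
  159→4 (wrap): 165-159+4 = 10 bp

[1,2,5,5,6,6,7,7,8,9,9,9,9,10,12,12,14,15,19]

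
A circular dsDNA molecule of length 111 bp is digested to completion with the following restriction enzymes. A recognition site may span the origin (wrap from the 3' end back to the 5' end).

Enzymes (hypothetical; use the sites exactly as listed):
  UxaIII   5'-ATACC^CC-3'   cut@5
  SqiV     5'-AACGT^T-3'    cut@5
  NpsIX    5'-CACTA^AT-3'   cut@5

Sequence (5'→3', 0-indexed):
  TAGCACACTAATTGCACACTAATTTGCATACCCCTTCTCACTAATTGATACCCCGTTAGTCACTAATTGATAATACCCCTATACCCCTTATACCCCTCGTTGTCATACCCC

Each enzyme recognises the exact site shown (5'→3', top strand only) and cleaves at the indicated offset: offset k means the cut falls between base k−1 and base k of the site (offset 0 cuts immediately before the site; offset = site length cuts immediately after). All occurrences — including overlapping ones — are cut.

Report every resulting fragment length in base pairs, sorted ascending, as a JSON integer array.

[8,9,9,11,11,11,12,12,13,15]

Site scan:
  UxaIII ATACCCC/5: at [27, 47, 72, 80, 89, 104] ⇒ [32, 52, 77, 85, 94, 109]
  SqiV (AACGTT, off=5): no sites
  NpsIX CACTAAT/5: at [5, 16, 38, 60] ⇒ [10, 21, 43, 65]

Pooled cuts: [10, 21, 32, 43, 52, 65, 77, 85, 94, 109]

Fragment lengths:
  10→21: 11 bp
  21→32: 11 bp
  32→43: 11 bp
  43→52: 9 bp
  52→65: 13 bp
  65→77: 12 bp
  77→85: 8 bp
  85→94: 9 bp
  94→109: 15 bp
  109→10 (wrap): 111-109+10 = 12 bp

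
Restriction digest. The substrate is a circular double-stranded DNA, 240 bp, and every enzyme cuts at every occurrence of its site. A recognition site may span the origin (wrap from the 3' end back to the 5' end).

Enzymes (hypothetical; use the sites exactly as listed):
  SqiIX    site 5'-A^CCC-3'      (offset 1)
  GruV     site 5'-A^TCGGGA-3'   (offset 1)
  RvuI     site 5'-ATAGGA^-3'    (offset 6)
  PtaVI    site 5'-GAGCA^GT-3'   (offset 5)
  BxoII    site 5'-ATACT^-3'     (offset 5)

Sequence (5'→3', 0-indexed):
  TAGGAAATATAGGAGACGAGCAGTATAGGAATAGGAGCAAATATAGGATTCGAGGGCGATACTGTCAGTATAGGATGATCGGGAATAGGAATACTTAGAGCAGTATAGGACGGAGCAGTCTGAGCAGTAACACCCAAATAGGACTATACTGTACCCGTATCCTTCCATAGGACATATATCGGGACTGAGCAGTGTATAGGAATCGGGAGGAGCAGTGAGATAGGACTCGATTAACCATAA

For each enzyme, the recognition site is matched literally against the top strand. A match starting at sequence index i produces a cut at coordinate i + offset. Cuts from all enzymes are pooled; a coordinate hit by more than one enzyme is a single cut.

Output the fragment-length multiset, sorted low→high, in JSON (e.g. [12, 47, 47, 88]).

Site scan:
  SqiIX ACCC/1: at [131, 152] ⇒ [132, 153]
  GruV ATCGGGA/1: at [77, 177, 201] ⇒ [78, 178, 202]
  RvuI ATAGGA/6: at [8, 24, 30, 42, 69, 84, 104, 137, 166, 195, 219, 239] ⇒ [5, 14, 30, 36, 48, 75, 90, 110, 143, 172, 201, 225]
  PtaVI GAGCAGT/5: at [17, 97, 112, 121, 186, 209] ⇒ [22, 102, 117, 126, 191, 214]
  BxoII ATACT/5: at [58, 90, 145] ⇒ [63, 95, 150]

Pooled cuts: [5, 14, 22, 30, 36, 48, 63, 75, 78, 90, 95, 102, 110, 117, 126, 132, 143, 150, 153, 172, 178, 191, 201, 202, 214, 225]

Fragments:
  5→14: 9 bp
  14→22: 8 bp
  22→30: 8 bp
  30→36: 6 bp
  36→48: 12 bp
  48→63: 15 bp
  63→75: 12 bp
  75→78: 3 bp
  78→90: 12 bp
  90→95: 5 bp
  95→102: 7 bp
  102→110: 8 bp
  110→117: 7 bp
  117→126: 9 bp
  126→132: 6 bp
  132→143: 11 bp
  143→150: 7 bp
  150→153: 3 bp
  153→172: 19 bp
  172→178: 6 bp
  178→191: 13 bp
  191→201: 10 bp
  201→202: 1 bp
  202→214: 12 bp
  214→225: 11 bp
  225→5 (wrap): 240-225+5 = 20 bp

[1,3,3,5,6,6,6,7,7,7,8,8,8,9,9,10,11,11,12,12,12,12,13,15,19,20]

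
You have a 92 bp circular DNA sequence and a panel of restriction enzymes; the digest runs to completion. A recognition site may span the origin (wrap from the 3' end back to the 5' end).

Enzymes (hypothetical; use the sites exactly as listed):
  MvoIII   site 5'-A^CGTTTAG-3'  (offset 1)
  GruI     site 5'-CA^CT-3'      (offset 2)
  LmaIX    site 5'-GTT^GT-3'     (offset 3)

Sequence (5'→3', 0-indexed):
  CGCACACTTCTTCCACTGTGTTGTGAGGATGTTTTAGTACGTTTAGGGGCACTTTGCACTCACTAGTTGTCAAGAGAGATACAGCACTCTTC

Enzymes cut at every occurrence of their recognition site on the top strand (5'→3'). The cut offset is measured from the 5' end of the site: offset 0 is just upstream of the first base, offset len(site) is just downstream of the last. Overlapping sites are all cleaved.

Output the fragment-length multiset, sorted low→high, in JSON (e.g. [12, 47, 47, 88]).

[4,6,7,7,9,12,12,17,18]

Per-enzyme occurrences:
  MvoIII (ACGTTTAG, off=1): starts [38] → cuts [39]
  GruI (CACT, off=2): starts [4, 13, 49, 56, 60, 84] → cuts [6, 15, 51, 58, 62, 86]
  LmaIX (GTTGT, off=3): starts [19, 65] → cuts [22, 68]

All cut coordinates (distinct, sorted): [6, 15, 22, 39, 51, 58, 62, 68, 86]

Fragment lengths:
  6→15: 9 bp
  15→22: 7 bp
  22→39: 17 bp
  39→51: 12 bp
  51→58: 7 bp
  58→62: 4 bp
  62→68: 6 bp
  68→86: 18 bp
  86→6 (wrap): 92-86+6 = 12 bp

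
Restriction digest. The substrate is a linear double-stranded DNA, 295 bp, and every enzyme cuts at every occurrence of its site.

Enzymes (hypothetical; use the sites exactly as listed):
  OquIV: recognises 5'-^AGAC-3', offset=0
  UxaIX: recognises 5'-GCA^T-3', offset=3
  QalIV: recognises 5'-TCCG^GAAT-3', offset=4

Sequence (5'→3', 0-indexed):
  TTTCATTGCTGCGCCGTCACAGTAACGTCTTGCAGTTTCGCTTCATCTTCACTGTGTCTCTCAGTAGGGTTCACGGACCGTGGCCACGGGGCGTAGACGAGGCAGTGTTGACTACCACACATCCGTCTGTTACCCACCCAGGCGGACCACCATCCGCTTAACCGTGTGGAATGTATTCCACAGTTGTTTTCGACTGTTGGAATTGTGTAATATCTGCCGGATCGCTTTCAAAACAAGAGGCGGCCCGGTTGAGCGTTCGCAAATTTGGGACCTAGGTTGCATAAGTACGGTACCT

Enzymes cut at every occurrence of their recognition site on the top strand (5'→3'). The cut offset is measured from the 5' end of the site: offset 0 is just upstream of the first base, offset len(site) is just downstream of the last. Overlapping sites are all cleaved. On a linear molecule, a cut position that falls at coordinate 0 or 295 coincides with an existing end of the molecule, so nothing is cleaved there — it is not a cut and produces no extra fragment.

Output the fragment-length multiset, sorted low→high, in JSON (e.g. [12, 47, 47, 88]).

[14,94,187]

Site scan:
  OquIV (AGAC, off=0): starts [94] → cuts [94]
  UxaIX (GCAT, off=3): starts [278] → cuts [281]
  QalIV (TCCGGAAT, off=4): no sites

All cut coordinates (distinct, sorted): [94, 281]

Fragments:
  [0,94): 94 bp
  [94,281): 187 bp
  [281,295): 14 bp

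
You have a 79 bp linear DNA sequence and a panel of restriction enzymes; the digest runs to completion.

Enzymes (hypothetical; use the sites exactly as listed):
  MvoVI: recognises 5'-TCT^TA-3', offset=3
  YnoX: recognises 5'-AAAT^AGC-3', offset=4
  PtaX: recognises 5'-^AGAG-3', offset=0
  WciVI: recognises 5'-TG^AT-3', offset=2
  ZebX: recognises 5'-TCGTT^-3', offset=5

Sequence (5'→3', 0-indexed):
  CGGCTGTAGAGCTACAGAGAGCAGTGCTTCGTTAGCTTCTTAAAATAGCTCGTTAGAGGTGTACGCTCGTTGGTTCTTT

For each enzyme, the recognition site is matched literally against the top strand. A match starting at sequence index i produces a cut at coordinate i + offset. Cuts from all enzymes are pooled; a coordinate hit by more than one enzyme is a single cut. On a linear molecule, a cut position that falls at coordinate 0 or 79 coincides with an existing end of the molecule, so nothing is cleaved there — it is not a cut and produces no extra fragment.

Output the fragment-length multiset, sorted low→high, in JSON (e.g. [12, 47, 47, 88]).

Scan for sites:
  MvoVI TCTTA/3: at [37] ⇒ [40]
  YnoX AAATAGC/4: at [42] ⇒ [46]
  PtaX AGAG/0: at [7, 15, 17, 54] ⇒ [7, 15, 17, 54]
  WciVI (TGAT, off=2): no sites
  ZebX TCGTT/5: at [28, 49, 66] ⇒ [33, 54, 71]

All cut coordinates (distinct, sorted): [7, 15, 17, 33, 40, 46, 54, 71]

Fragments:
  [0,7): 7 bp
  [7,15): 8 bp
  [15,17): 2 bp
  [17,33): 16 bp
  [33,40): 7 bp
  [40,46): 6 bp
  [46,54): 8 bp
  [54,71): 17 bp
  [71,79): 8 bp

[2,6,7,7,8,8,8,16,17]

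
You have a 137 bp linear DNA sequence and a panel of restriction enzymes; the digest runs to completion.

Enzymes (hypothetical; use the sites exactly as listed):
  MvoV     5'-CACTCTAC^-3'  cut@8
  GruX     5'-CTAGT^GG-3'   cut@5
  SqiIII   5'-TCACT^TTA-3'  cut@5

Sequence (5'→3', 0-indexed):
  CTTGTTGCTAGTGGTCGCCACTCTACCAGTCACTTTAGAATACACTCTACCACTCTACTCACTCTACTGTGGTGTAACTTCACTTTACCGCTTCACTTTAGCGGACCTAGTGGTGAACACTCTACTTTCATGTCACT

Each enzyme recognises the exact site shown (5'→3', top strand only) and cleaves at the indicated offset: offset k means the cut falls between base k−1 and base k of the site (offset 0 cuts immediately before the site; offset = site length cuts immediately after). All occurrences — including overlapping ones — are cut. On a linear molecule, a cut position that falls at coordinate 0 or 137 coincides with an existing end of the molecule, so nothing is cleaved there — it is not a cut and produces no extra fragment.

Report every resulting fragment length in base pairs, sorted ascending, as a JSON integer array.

[8,8,9,12,12,13,14,14,14,16,17]

Site scan:
  MvoV (CACTCTAC, off=8): starts [18, 42, 50, 59, 117] → cuts [26, 50, 58, 67, 125]
  GruX (CTAGTGG, off=5): starts [7, 106] → cuts [12, 111]
  SqiIII (TCACTTTA, off=5): starts [29, 79, 92] → cuts [34, 84, 97]

All cut coordinates (distinct, sorted): [12, 26, 34, 50, 58, 67, 84, 97, 111, 125]

Fragments:
  [0,12): 12 bp
  [12,26): 14 bp
  [26,34): 8 bp
  [34,50): 16 bp
  [50,58): 8 bp
  [58,67): 9 bp
  [67,84): 17 bp
  [84,97): 13 bp
  [97,111): 14 bp
  [111,125): 14 bp
  [125,137): 12 bp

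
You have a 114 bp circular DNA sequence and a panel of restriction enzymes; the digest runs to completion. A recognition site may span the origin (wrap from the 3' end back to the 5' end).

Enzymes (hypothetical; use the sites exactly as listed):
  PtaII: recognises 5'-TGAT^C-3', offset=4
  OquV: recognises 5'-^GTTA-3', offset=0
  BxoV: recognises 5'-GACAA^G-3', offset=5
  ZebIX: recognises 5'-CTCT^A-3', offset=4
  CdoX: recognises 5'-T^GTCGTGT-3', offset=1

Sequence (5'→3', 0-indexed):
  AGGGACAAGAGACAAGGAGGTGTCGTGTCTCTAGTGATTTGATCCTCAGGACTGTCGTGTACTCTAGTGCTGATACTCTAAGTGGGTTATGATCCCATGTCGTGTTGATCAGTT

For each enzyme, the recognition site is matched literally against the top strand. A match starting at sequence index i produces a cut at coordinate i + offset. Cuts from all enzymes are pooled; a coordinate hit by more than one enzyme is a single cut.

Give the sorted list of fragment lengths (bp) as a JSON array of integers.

Scan for sites:
  PtaII (TGATC, off=4): starts [39, 89, 105] → cuts [43, 93, 109]
  OquV (GTTA, off=0): starts [85, 111] → cuts [85, 111]
  BxoV (GACAAG, off=5): starts [3, 10] → cuts [8, 15]
  ZebIX (CTCTA, off=4): starts [28, 61, 75] → cuts [32, 65, 79]
  CdoX (TGTCGTGT, off=1): starts [20, 52, 97] → cuts [21, 53, 98]

All cut coordinates (distinct, sorted): [8, 15, 21, 32, 43, 53, 65, 79, 85, 93, 98, 109, 111]

Fragment lengths:
  8→15: 7 bp
  15→21: 6 bp
  21→32: 11 bp
  32→43: 11 bp
  43→53: 10 bp
  53→65: 12 bp
  65→79: 14 bp
  79→85: 6 bp
  85→93: 8 bp
  93→98: 5 bp
  98→109: 11 bp
  109→111: 2 bp
  111→8 (wrap): 114-111+8 = 11 bp

[2,5,6,6,7,8,10,11,11,11,11,12,14]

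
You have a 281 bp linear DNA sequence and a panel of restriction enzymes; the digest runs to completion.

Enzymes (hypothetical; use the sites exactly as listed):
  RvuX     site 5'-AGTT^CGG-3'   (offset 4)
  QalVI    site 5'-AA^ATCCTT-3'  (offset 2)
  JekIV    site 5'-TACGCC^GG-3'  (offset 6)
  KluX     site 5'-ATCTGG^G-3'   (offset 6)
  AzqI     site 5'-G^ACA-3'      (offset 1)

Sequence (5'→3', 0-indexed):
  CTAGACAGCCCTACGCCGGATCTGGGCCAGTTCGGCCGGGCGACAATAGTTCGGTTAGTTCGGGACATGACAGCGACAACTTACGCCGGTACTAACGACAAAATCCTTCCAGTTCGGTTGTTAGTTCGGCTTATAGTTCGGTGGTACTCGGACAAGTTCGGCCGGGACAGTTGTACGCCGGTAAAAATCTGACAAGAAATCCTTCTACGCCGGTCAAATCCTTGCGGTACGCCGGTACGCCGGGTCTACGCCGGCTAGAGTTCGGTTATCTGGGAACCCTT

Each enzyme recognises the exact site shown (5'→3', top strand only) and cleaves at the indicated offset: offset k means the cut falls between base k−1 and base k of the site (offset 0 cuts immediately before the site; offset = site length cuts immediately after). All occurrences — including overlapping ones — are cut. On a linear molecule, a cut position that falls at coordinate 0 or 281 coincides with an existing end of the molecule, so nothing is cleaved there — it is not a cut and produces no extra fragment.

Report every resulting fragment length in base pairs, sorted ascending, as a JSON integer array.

Site scan:
  RvuX AGTTCGG/4: at [28, 47, 56, 110, 122, 134, 154, 258] ⇒ [32, 51, 60, 114, 126, 138, 158, 262]
  QalVI AAATCCTT/2: at [100, 196, 215] ⇒ [102, 198, 217]
  JekIV TACGCCGG/6: at [11, 81, 173, 205, 227, 235, 246] ⇒ [17, 87, 179, 211, 233, 241, 252]
  KluX ATCTGGG/6: at [19, 267] ⇒ [25, 273]
  AzqI GACA/1: at [3, 41, 63, 68, 74, 96, 150, 165, 190] ⇒ [4, 42, 64, 69, 75, 97, 151, 166, 191]

Pooled cuts: [4, 17, 25, 32, 42, 51, 60, 64, 69, 75, 87, 97, 102, 114, 126, 138, 151, 158, 166, 179, 191, 198, 211, 217, 233, 241, 252, 262, 273]

Fragment lengths:
  [0,4): 4 bp
  [4,17): 13 bp
  [17,25): 8 bp
  [25,32): 7 bp
  [32,42): 10 bp
  [42,51): 9 bp
  [51,60): 9 bp
  [60,64): 4 bp
  [64,69): 5 bp
  [69,75): 6 bp
  [75,87): 12 bp
  [87,97): 10 bp
  [97,102): 5 bp
  [102,114): 12 bp
  [114,126): 12 bp
  [126,138): 12 bp
  [138,151): 13 bp
  [151,158): 7 bp
  [158,166): 8 bp
  [166,179): 13 bp
  [179,191): 12 bp
  [191,198): 7 bp
  [198,211): 13 bp
  [211,217): 6 bp
  [217,233): 16 bp
  [233,241): 8 bp
  [241,252): 11 bp
  [252,262): 10 bp
  [262,273): 11 bp
  [273,281): 8 bp

[4,4,5,5,6,6,7,7,7,8,8,8,8,9,9,10,10,10,11,11,12,12,12,12,12,13,13,13,13,16]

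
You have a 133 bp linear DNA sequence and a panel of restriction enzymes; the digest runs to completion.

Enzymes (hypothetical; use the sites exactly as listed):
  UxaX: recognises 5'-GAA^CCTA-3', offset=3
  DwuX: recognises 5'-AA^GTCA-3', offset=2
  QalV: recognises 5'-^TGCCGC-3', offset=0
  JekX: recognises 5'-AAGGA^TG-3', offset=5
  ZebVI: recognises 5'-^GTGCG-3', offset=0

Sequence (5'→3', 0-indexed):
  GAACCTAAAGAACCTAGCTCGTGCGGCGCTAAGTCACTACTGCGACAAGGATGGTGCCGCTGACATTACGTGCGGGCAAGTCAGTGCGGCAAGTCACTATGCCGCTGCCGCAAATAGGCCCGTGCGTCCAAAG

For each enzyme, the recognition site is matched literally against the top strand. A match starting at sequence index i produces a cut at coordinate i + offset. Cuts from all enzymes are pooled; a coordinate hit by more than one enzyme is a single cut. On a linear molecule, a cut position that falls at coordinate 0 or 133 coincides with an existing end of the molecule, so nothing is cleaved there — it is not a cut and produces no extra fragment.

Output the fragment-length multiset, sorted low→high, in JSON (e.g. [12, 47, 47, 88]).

[3,3,4,6,7,8,9,9,10,12,12,15,16,19]

Per-enzyme occurrences:
  UxaX GAACCTA/3: at [0, 9] ⇒ [3, 12]
  DwuX AAGTCA/2: at [30, 77, 90] ⇒ [32, 79, 92]
  QalV TGCCGC/0: at [54, 99, 105] ⇒ [54, 99, 105]
  JekX AAGGATG/5: at [46] ⇒ [51]
  ZebVI GTGCG/0: at [20, 69, 83, 121] ⇒ [20, 69, 83, 121]

All cut coordinates (distinct, sorted): [3, 12, 20, 32, 51, 54, 69, 79, 83, 92, 99, 105, 121]

Fragment lengths:
  [0,3): 3 bp
  [3,12): 9 bp
  [12,20): 8 bp
  [20,32): 12 bp
  [32,51): 19 bp
  [51,54): 3 bp
  [54,69): 15 bp
  [69,79): 10 bp
  [79,83): 4 bp
  [83,92): 9 bp
  [92,99): 7 bp
  [99,105): 6 bp
  [105,121): 16 bp
  [121,133): 12 bp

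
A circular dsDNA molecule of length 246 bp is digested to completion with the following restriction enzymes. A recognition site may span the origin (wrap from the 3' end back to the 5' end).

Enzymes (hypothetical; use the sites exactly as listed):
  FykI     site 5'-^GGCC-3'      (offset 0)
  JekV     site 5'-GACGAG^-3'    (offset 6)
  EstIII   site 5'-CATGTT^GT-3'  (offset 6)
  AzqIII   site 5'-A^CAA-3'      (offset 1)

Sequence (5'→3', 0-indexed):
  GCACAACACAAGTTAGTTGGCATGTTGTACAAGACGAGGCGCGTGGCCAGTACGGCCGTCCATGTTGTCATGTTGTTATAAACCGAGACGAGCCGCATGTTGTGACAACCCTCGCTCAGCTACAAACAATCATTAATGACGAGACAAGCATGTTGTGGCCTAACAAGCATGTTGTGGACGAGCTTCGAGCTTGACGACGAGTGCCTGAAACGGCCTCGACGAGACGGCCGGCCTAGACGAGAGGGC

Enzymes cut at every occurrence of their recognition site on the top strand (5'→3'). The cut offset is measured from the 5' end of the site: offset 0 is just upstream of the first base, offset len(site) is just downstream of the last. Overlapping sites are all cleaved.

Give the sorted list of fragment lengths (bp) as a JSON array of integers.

Scan for sites:
  FykI (GGCC, off=0): starts [44, 53, 156, 211, 225, 229] → cuts [44, 53, 156, 211, 225, 229]
  JekV (GACGAG, off=6): starts [32, 86, 137, 176, 195, 217, 235] → cuts [38, 92, 143, 182, 201, 223, 241]
  EstIII (CATGTTGT, off=6): starts [20, 60, 68, 95, 148, 167] → cuts [26, 66, 74, 101, 154, 173]
  AzqIII (ACAA, off=1): starts [2, 7, 28, 104, 121, 125, 143, 162] → cuts [3, 8, 29, 105, 122, 126, 144, 163]

Pooled cuts: [3, 8, 26, 29, 38, 44, 53, 66, 74, 92, 101, 105, 122, 126, 143, 144, 154, 156, 163, 173, 182, 201, 211, 223, 225, 229, 241]

Fragments:
  3→8: 5 bp
  8→26: 18 bp
  26→29: 3 bp
  29→38: 9 bp
  38→44: 6 bp
  44→53: 9 bp
  53→66: 13 bp
  66→74: 8 bp
  74→92: 18 bp
  92→101: 9 bp
  101→105: 4 bp
  105→122: 17 bp
  122→126: 4 bp
  126→143: 17 bp
  143→144: 1 bp
  144→154: 10 bp
  154→156: 2 bp
  156→163: 7 bp
  163→173: 10 bp
  173→182: 9 bp
  182→201: 19 bp
  201→211: 10 bp
  211→223: 12 bp
  223→225: 2 bp
  225→229: 4 bp
  229→241: 12 bp
  241→3 (wrap): 246-241+3 = 8 bp

[1,2,2,3,4,4,4,5,6,7,8,8,9,9,9,9,10,10,10,12,12,13,17,17,18,18,19]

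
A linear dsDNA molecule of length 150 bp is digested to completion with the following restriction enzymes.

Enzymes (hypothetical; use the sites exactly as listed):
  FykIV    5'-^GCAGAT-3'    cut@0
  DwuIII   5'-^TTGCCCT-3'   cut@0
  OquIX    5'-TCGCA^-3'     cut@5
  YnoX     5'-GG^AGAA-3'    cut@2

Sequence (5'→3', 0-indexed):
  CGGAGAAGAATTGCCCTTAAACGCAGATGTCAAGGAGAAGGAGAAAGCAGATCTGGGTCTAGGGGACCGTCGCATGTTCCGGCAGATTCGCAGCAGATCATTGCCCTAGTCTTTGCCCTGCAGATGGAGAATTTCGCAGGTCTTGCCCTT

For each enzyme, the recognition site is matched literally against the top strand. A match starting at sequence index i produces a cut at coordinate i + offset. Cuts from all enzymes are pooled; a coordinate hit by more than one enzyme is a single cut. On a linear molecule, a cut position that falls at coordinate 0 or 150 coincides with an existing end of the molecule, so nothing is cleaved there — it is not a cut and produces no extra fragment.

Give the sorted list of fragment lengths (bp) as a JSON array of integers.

[3,4,5,6,7,7,7,8,8,8,11,11,12,12,13,28]

Scan for sites:
  FykIV GCAGAT/0: at [22, 46, 81, 92, 119] ⇒ [22, 46, 81, 92, 119]
  DwuIII TTGCCCT/0: at [10, 100, 112, 142] ⇒ [10, 100, 112, 142]
  OquIX TCGCA/5: at [69, 87, 133] ⇒ [74, 92, 138]
  YnoX GGAGAA/2: at [1, 33, 39, 125] ⇒ [3, 35, 41, 127]

All cut coordinates (distinct, sorted): [3, 10, 22, 35, 41, 46, 74, 81, 92, 100, 112, 119, 127, 138, 142]

Fragments:
  [0,3): 3 bp
  [3,10): 7 bp
  [10,22): 12 bp
  [22,35): 13 bp
  [35,41): 6 bp
  [41,46): 5 bp
  [46,74): 28 bp
  [74,81): 7 bp
  [81,92): 11 bp
  [92,100): 8 bp
  [100,112): 12 bp
  [112,119): 7 bp
  [119,127): 8 bp
  [127,138): 11 bp
  [138,142): 4 bp
  [142,150): 8 bp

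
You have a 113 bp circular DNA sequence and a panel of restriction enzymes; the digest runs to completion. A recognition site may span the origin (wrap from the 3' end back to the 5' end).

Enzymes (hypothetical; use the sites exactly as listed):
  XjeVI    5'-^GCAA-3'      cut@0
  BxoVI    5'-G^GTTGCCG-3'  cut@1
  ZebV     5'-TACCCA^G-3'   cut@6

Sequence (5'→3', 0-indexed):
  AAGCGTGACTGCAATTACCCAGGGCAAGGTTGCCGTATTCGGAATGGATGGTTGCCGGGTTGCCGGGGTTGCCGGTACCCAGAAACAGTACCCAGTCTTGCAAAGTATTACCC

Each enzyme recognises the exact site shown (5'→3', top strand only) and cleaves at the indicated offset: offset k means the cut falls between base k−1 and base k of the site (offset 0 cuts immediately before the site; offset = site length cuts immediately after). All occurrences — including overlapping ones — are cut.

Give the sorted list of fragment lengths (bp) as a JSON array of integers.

[2,5,5,8,9,11,13,14,22,24]

Scan for sites:
  XjeVI (GCAA, off=0): starts [10, 23, 99] → cuts [10, 23, 99]
  BxoVI (GGTTGCCG, off=1): starts [27, 49, 57, 66] → cuts [28, 50, 58, 67]
  ZebV (TACCCAG, off=6): starts [15, 75, 88] → cuts [21, 81, 94]

All cut coordinates (distinct, sorted): [10, 21, 23, 28, 50, 58, 67, 81, 94, 99]

Fragment lengths:
  10→21: 11 bp
  21→23: 2 bp
  23→28: 5 bp
  28→50: 22 bp
  50→58: 8 bp
  58→67: 9 bp
  67→81: 14 bp
  81→94: 13 bp
  94→99: 5 bp
  99→10 (wrap): 113-99+10 = 24 bp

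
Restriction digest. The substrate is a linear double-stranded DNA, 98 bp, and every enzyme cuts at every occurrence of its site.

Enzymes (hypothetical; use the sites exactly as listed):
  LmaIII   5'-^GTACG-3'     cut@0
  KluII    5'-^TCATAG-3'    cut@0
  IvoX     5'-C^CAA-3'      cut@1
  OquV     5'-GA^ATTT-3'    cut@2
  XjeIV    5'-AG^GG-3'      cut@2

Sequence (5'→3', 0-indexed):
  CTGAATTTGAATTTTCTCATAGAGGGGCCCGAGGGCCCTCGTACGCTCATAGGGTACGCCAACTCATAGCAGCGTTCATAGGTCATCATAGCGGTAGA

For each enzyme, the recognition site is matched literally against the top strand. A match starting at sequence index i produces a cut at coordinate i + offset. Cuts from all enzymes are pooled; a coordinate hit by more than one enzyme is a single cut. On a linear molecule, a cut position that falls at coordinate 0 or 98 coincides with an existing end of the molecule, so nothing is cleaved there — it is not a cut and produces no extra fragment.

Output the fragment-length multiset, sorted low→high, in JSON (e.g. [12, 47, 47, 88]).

[1,4,4,6,6,6,6,6,7,8,9,10,12,13]

Site scan:
  LmaIII GTACG/0: at [40, 53] ⇒ [40, 53]
  KluII TCATAG/0: at [16, 46, 63, 75, 85] ⇒ [16, 46, 63, 75, 85]
  IvoX CCAA/1: at [58] ⇒ [59]
  OquV GAATTT/2: at [2, 8] ⇒ [4, 10]
  XjeIV AGGG/2: at [22, 31, 50] ⇒ [24, 33, 52]

Pooled cuts: [4, 10, 16, 24, 33, 40, 46, 52, 53, 59, 63, 75, 85]

Fragment lengths:
  [0,4): 4 bp
  [4,10): 6 bp
  [10,16): 6 bp
  [16,24): 8 bp
  [24,33): 9 bp
  [33,40): 7 bp
  [40,46): 6 bp
  [46,52): 6 bp
  [52,53): 1 bp
  [53,59): 6 bp
  [59,63): 4 bp
  [63,75): 12 bp
  [75,85): 10 bp
  [85,98): 13 bp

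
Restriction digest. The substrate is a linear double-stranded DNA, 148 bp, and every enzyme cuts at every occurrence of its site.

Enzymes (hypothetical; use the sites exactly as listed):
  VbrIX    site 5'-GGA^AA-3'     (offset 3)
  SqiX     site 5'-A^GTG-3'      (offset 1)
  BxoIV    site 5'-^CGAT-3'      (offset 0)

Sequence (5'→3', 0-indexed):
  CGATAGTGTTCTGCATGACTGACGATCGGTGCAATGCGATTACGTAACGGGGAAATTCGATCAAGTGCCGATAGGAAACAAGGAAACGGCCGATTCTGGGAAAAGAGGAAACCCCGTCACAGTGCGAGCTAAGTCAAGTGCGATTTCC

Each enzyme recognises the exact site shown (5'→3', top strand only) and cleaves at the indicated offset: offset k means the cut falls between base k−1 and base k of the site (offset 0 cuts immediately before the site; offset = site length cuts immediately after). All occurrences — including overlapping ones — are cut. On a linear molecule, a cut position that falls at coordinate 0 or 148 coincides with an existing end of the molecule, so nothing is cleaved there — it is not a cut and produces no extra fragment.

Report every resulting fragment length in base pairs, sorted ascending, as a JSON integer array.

[3,4,4,5,6,7,8,8,8,8,11,12,14,16,17,17]

Scan for sites:
  VbrIX (GGAAA, off=3): starts [50, 73, 81, 98, 106] → cuts [53, 76, 84, 101, 109]
  SqiX (AGTG, off=1): starts [4, 63, 120, 136] → cuts [5, 64, 121, 137]
  BxoIV (CGAT, off=0): starts [0, 22, 36, 57, 68, 90, 140] → cuts [22, 36, 57, 68, 90, 140] (position 0 is a terminus of the linear molecule — no cut)

All cut coordinates (distinct, sorted): [5, 22, 36, 53, 57, 64, 68, 76, 84, 90, 101, 109, 121, 137, 140]

Fragment lengths:
  [0,5): 5 bp
  [5,22): 17 bp
  [22,36): 14 bp
  [36,53): 17 bp
  [53,57): 4 bp
  [57,64): 7 bp
  [64,68): 4 bp
  [68,76): 8 bp
  [76,84): 8 bp
  [84,90): 6 bp
  [90,101): 11 bp
  [101,109): 8 bp
  [109,121): 12 bp
  [121,137): 16 bp
  [137,140): 3 bp
  [140,148): 8 bp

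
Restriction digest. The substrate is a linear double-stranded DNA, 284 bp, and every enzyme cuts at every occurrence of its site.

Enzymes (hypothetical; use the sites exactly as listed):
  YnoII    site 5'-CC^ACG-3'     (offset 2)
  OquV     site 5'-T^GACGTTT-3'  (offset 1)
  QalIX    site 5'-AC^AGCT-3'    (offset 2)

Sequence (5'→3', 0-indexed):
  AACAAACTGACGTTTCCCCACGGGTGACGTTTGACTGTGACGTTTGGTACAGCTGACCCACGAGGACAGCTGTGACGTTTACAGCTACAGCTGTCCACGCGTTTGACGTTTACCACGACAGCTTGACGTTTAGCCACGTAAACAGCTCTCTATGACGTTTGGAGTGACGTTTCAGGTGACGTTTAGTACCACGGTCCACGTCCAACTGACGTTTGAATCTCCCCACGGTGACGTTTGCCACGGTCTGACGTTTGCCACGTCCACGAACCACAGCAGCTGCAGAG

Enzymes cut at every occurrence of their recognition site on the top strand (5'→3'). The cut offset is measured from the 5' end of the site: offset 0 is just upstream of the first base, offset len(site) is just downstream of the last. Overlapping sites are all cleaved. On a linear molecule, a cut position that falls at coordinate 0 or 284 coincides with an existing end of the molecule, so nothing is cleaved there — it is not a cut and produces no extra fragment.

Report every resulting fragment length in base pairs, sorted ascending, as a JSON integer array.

Scan for sites:
  YnoII (CCACG, off=2): starts [17, 57, 94, 112, 133, 188, 195, 222, 237, 254, 260] → cuts [19, 59, 96, 114, 135, 190, 197, 224, 239, 256, 262]
  OquV (TGACGTTT, off=1): starts [7, 24, 37, 72, 103, 123, 152, 164, 176, 206, 228, 245] → cuts [8, 25, 38, 73, 104, 124, 153, 165, 177, 207, 229, 246]
  QalIX (ACAGCT, off=2): starts [48, 65, 80, 86, 117, 141] → cuts [50, 67, 82, 88, 119, 143]

Pooled cuts: [8, 19, 25, 38, 50, 59, 67, 73, 82, 88, 96, 104, 114, 119, 124, 135, 143, 153, 165, 177, 190, 197, 207, 224, 229, 239, 246, 256, 262]

Fragment lengths:
  [0,8): 8 bp
  [8,19): 11 bp
  [19,25): 6 bp
  [25,38): 13 bp
  [38,50): 12 bp
  [50,59): 9 bp
  [59,67): 8 bp
  [67,73): 6 bp
  [73,82): 9 bp
  [82,88): 6 bp
  [88,96): 8 bp
  [96,104): 8 bp
  [104,114): 10 bp
  [114,119): 5 bp
  [119,124): 5 bp
  [124,135): 11 bp
  [135,143): 8 bp
  [143,153): 10 bp
  [153,165): 12 bp
  [165,177): 12 bp
  [177,190): 13 bp
  [190,197): 7 bp
  [197,207): 10 bp
  [207,224): 17 bp
  [224,229): 5 bp
  [229,239): 10 bp
  [239,246): 7 bp
  [246,256): 10 bp
  [256,262): 6 bp
  [262,284): 22 bp

[5,5,5,6,6,6,6,7,7,8,8,8,8,8,9,9,10,10,10,10,10,11,11,12,12,12,13,13,17,22]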